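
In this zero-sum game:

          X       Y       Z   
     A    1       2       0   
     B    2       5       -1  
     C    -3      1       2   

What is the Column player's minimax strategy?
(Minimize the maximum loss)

Column should play X or Z (all achieve the minimum), value = 2

Work:
Column player minimizes Row's maximum payoff:
Column X: max payoff to Row = 2
Column Y: max payoff to Row = 5
Column Z: max payoff to Row = 2
Minimum is 2, achieved by columns X, Z (tied).
Each of X or Z is a minimax strategy.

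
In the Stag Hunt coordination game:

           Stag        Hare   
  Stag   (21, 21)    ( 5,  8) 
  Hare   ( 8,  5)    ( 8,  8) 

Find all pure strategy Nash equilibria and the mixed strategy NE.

Pure NE: (Stag, Stag) and (Hare, Hare); Mixed NE: p = 0.1875, q = 0.1875

Work:
Check pure NE:
(Stag, Stag): (21, 21) - no unilateral deviation beneficial
(Hare, Hare): (8, 8) - no unilateral deviation beneficial
Mixed NE: P1 plays Stag with p = 0.1875, P2 plays Stag with q = 0.1875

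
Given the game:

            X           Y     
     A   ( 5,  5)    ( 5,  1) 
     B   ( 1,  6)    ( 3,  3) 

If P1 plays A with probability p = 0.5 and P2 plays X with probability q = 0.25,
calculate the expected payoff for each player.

E[P1] = 3.75, E[P2] = 2.875

Work:
E[P1] = p·q·π₁(A,X) + p·(1-q)·π₁(A,Y) + (1-p)·q·π₁(B,X) + (1-p)·(1-q)·π₁(B,Y)
= 0.5·0.25·5 + 0.5·0.75·5 + 0.5·0.25·1 + 0.5·0.75·3
= 3.75

E[P2] = 2.875 (similar calculation)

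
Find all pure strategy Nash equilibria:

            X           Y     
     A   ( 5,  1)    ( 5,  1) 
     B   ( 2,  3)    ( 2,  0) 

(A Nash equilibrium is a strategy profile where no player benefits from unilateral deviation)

Nash equilibrium: (A, X), (A, Y)

Work:
Best responses:
  P1 vs X: payoffs [5, 2] → best response A (payoff 5)
  P1 vs Y: payoffs [5, 2] → best response A (payoff 5)
  P2 vs A: payoffs [1, 1] → best response X/Y (payoff 1)
  P2 vs B: payoffs [3, 0] → best response X (payoff 3)
Mutual best responses: (A,X), (A,Y) → Nash equilibria.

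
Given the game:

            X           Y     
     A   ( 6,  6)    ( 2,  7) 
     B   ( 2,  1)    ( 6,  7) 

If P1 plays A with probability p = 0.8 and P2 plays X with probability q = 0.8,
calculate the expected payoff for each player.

E[P1] = 4.72, E[P2] = 5.4

Work:
E[P1] = p·q·π₁(A,X) + p·(1-q)·π₁(A,Y) + (1-p)·q·π₁(B,X) + (1-p)·(1-q)·π₁(B,Y)
= 0.8·0.8·6 + 0.8·0.2·2 + 0.2·0.8·2 + 0.2·0.2·6
= 4.72

E[P2] = 5.4 (similar calculation)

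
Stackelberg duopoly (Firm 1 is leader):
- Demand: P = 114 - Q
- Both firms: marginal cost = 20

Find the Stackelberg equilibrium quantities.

q₁* (leader) = 47.0, q₂* (follower) = 23.5

Work:
Follower's reaction: q₂ = (a - c - q₁)/2
Leader substitutes: π₁ = q₁·(a - q₁ - (a-c-q₁)/2 - c)
FOC: q₁* = (114 - 20)/2 = 47.00
Then: q₂* = (114 - 20 - 47.0)/2 = 23.50
Leader has first-mover advantage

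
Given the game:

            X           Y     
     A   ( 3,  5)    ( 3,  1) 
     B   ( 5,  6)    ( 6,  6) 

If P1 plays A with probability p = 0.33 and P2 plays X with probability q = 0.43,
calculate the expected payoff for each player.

E[P1] = 4.7219, E[P2] = 4.9176

Work:
E[P1] = p·q·π₁(A,X) + p·(1-q)·π₁(A,Y) + (1-p)·q·π₁(B,X) + (1-p)·(1-q)·π₁(B,Y)
= 0.33·0.43·3 + 0.33·0.57·3 + 0.67·0.43·5 + 0.67·0.57·6
= 4.7219

E[P2] = 4.9176 (similar calculation)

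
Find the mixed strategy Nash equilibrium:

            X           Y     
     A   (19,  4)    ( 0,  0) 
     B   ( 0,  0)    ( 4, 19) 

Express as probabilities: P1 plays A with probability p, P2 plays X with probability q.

p = 0.8261, q = 0.1739

Work:
Find probabilities that make opponent indifferent:
P2 chooses q to make P1 indifferent between A and B
P1 chooses p to make P2 indifferent between X and Y
Mixed NE: P1 plays (A: 0.8261, B: 0.1739), P2 plays (X: 0.1739, Y: 0.8261)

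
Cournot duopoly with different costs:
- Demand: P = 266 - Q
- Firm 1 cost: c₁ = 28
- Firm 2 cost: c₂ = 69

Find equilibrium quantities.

q₁* = 93.0, q₂* = 52.0

Work:
Reaction: q₁ = (266 - 28 - q₂)/2
Reaction: q₂ = (266 - 69 - q₁)/2
Solve simultaneously:
q₁* = (266 - 2×28 + 69)/3 = 93.0
q₂* = (266 - 2×69 + 28)/3 = 52.0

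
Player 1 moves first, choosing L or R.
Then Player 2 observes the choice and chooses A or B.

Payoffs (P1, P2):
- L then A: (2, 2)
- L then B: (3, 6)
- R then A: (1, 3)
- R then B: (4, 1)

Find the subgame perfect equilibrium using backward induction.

P1 plays L, P2 plays B after L and A after R; Payoff (3, 6)

Work:
Backward induction:
After L: P2 chooses B → P1 gets 3
After R: P2 chooses A → P1 gets 1
P1 chooses L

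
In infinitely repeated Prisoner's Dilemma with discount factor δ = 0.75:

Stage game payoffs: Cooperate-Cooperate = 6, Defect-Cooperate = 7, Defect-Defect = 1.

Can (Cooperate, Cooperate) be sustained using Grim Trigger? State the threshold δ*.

δ* = 0.1667; since δ = 0.75 ≥ 0.1667, cooperation can be sustained

Work:
For Grim Trigger:
Cooperate forever: 6/(1-δ)
Defect then punished: 7 + 1·δ/(1-δ)
Need: 6/(1-δ) ≥ 7 + 1·δ/(1-δ)
Solving: δ ≥ (T-R)/(T-P) = (7-6)/(7-1) = 0.1667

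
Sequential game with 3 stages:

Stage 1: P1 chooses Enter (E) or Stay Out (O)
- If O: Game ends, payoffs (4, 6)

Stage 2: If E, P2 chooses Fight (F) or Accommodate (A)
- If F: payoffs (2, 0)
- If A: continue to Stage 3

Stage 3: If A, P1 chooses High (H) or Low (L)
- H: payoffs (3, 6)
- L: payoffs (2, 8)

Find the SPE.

SPE: (O, A, H); Outcome (4, 6)

Work:
Stage 3: P1 chooses H (3 vs 2)
Stage 2: P2: F->0, A->6 (anticipating H). Choose A
Stage 1: P1: O->4, E->3 (anticipating A, H). Choose O
SPE path: O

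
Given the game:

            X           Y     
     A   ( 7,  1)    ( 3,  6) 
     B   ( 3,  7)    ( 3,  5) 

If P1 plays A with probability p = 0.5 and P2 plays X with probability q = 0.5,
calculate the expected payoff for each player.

E[P1] = 4.0, E[P2] = 4.75

Work:
E[P1] = p·q·π₁(A,X) + p·(1-q)·π₁(A,Y) + (1-p)·q·π₁(B,X) + (1-p)·(1-q)·π₁(B,Y)
= 0.5·0.5·7 + 0.5·0.5·3 + 0.5·0.5·3 + 0.5·0.5·3
= 4.0

E[P2] = 4.75 (similar calculation)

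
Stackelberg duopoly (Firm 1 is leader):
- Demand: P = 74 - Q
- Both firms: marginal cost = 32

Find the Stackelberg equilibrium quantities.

q₁* (leader) = 21.0, q₂* (follower) = 10.5

Work:
Follower's reaction: q₂ = (a - c - q₁)/2
Leader substitutes: π₁ = q₁·(a - q₁ - (a-c-q₁)/2 - c)
FOC: q₁* = (74 - 32)/2 = 21.00
Then: q₂* = (74 - 32 - 21.0)/2 = 10.50
Leader has first-mover advantage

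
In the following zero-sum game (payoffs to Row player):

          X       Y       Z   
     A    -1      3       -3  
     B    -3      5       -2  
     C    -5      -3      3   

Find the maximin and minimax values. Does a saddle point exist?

Maximin = -3, Minimax = -1, Saddle: False

Work:
Row minimums: [-3, -3, -5] → maximin = -3
Column maximums: [-1, 5, 3] → minimax = -1
No saddle point (maximin ≠ minimax). Mixed strategy needed.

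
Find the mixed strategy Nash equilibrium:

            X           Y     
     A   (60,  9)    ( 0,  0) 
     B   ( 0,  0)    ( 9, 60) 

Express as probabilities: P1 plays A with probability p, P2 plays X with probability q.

p = 0.8696, q = 0.1304

Work:
Find probabilities that make opponent indifferent:
P2 chooses q to make P1 indifferent between A and B
P1 chooses p to make P2 indifferent between X and Y
Mixed NE: P1 plays (A: 0.8696, B: 0.1304), P2 plays (X: 0.1304, Y: 0.8696)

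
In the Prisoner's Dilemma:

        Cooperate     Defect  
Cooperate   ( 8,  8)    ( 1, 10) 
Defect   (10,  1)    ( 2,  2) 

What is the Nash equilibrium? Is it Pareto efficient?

(Defect, Defect) is NE; not Pareto efficient

Work:
Defect dominates Cooperate for both players:
If P2 cooperates: Defect (10) > Cooperate (8)
If P2 defects: Defect (2) > Cooperate (1)
NE: (Defect, Defect) with payoff (2, 2)
But (Cooperate, Cooperate) = (8, 8) Pareto dominates (2, 2)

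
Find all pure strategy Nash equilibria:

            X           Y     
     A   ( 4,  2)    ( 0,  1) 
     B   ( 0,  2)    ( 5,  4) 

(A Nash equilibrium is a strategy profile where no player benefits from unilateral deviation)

Nash equilibrium: (A, X), (B, Y)

Work:
Best responses:
  P1 vs X: payoffs [4, 0] → best response A (payoff 4)
  P1 vs Y: payoffs [0, 5] → best response B (payoff 5)
  P2 vs A: payoffs [2, 1] → best response X (payoff 2)
  P2 vs B: payoffs [2, 4] → best response Y (payoff 4)
Mutual best responses: (A,X), (B,Y) → Nash equilibria.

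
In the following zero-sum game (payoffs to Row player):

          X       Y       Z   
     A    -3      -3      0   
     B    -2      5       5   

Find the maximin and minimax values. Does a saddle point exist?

Maximin = -2, Minimax = -2, Saddle: True

Work:
Row minimums: [-3, -2] → maximin = -2
Column maximums: [-2, 5, 5] → minimax = -2
Saddle point exists! Game value = -2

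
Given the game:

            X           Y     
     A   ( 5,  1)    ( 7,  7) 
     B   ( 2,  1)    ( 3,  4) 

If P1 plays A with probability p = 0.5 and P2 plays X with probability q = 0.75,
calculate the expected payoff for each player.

E[P1] = 3.875, E[P2] = 2.125

Work:
E[P1] = p·q·π₁(A,X) + p·(1-q)·π₁(A,Y) + (1-p)·q·π₁(B,X) + (1-p)·(1-q)·π₁(B,Y)
= 0.5·0.75·5 + 0.5·0.25·7 + 0.5·0.75·2 + 0.5·0.25·3
= 3.875

E[P2] = 2.125 (similar calculation)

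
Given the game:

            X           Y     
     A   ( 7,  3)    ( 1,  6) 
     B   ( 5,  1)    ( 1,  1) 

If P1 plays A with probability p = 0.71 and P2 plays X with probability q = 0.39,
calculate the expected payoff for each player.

E[P1] = 3.1138, E[P2] = 3.7193

Work:
E[P1] = p·q·π₁(A,X) + p·(1-q)·π₁(A,Y) + (1-p)·q·π₁(B,X) + (1-p)·(1-q)·π₁(B,Y)
= 0.71·0.39·7 + 0.71·0.61·1 + 0.29·0.39·5 + 0.29·0.61·1
= 3.1138

E[P2] = 3.7193 (similar calculation)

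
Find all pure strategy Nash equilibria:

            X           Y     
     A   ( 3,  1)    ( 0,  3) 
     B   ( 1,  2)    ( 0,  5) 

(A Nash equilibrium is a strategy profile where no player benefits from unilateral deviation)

Nash equilibrium: (A, Y), (B, Y)

Work:
Best responses:
  P1 vs X: payoffs [3, 1] → best response A (payoff 3)
  P1 vs Y: payoffs [0, 0] → best response A/B (payoff 0)
  P2 vs A: payoffs [1, 3] → best response Y (payoff 3)
  P2 vs B: payoffs [2, 5] → best response Y (payoff 5)
Mutual best responses: (A,Y), (B,Y) → Nash equilibria.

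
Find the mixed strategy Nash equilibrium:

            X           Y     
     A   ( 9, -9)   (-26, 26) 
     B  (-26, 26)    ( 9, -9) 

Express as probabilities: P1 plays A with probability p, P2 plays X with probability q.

p = 0.5, q = 0.5

Work:
Find probabilities that make opponent indifferent:
P2 chooses q to make P1 indifferent between A and B
P1 chooses p to make P2 indifferent between X and Y
Mixed NE: P1 plays (A: 0.5, B: 0.5), P2 plays (X: 0.5, Y: 0.5)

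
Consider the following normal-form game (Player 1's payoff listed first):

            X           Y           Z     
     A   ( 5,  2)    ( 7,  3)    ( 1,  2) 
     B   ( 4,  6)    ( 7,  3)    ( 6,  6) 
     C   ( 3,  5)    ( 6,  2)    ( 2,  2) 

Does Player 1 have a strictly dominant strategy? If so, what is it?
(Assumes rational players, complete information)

No strictly dominant strategy exists for Player 1

Work:
A strategy strictly dominates another if it gives a strictly higher payoff against every opponent action. Compare each pair of P1's strategies column-by-column:
  A vs B: [5 vs 4, 7 vs 7, 1 vs 6] → A does not strictly dominate B (column Y: 7 ≤ 7)
  A vs C: [5 vs 3, 7 vs 6, 1 vs 2] → A does not strictly dominate C (column Z: 1 ≤ 2)
  B vs A: [4 vs 5, 7 vs 7, 6 vs 1] → B does not strictly dominate A (column X: 4 ≤ 5)
  B vs C: [4 vs 3, 7 vs 6, 6 vs 2] → B strictly dominates C
  C vs A: [3 vs 5, 6 vs 7, 2 vs 1] → C does not strictly dominate A (column X: 3 ≤ 5)
  C vs B: [3 vs 4, 6 vs 7, 2 vs 6] → C does not strictly dominate B (column X: 3 ≤ 4)
No single strategy strictly dominates all others → no strictly dominant strategy.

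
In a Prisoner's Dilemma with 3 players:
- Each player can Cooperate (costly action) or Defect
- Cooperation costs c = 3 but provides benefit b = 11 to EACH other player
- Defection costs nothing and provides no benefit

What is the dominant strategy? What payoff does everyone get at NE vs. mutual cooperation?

Dominant: Defect; NE payoff = 0; Coop payoff = 19

Work:
Defect dominates (saves cost c = 3, benefit to others is external)
NE: All defect → everyone gets 0
If all cooperate: each receives (2)×11 - 3 = 19
Social dilemma: 19 > 0 but NE gives 0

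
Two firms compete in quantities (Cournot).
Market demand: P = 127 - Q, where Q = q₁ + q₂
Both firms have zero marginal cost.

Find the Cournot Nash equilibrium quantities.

q₁* = q₂* = 42.33; P* = 42.33

Work:
Profit: π_i = P·q_i = (a - q_i - q_j)·q_i
FOC: ∂π_i/∂q_i = a - 2q_i - q_j = 0
Reaction function: q_i = (127 - q_j)/2
Symmetry: q* = 127/3 = 42.33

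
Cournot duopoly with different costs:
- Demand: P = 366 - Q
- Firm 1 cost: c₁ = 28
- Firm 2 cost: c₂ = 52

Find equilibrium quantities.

q₁* = 120.67, q₂* = 96.67

Work:
Reaction: q₁ = (366 - 28 - q₂)/2
Reaction: q₂ = (366 - 52 - q₁)/2
Solve simultaneously:
q₁* = (366 - 2×28 + 52)/3 = 120.67
q₂* = (366 - 2×52 + 28)/3 = 96.67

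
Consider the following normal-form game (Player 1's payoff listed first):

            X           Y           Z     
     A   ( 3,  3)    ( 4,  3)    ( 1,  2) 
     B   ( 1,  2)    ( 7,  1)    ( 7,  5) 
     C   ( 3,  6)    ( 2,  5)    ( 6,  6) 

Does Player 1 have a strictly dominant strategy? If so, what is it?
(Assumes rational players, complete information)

No strictly dominant strategy exists for Player 1

Work:
A strategy strictly dominates another if it gives a strictly higher payoff against every opponent action. Compare each pair of P1's strategies column-by-column:
  A vs B: [3 vs 1, 4 vs 7, 1 vs 7] → A does not strictly dominate B (column Y: 4 ≤ 7)
  A vs C: [3 vs 3, 4 vs 2, 1 vs 6] → A does not strictly dominate C (column X: 3 ≤ 3)
  B vs A: [1 vs 3, 7 vs 4, 7 vs 1] → B does not strictly dominate A (column X: 1 ≤ 3)
  B vs C: [1 vs 3, 7 vs 2, 7 vs 6] → B does not strictly dominate C (column X: 1 ≤ 3)
  C vs A: [3 vs 3, 2 vs 4, 6 vs 1] → C does not strictly dominate A (column X: 3 ≤ 3)
  C vs B: [3 vs 1, 2 vs 7, 6 vs 7] → C does not strictly dominate B (column Y: 2 ≤ 7)
No single strategy strictly dominates all others → no strictly dominant strategy.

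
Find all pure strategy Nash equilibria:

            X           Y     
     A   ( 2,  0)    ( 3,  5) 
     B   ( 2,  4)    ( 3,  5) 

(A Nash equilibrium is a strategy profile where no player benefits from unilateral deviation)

Nash equilibrium: (A, Y), (B, Y)

Work:
Best responses:
  P1 vs X: payoffs [2, 2] → best response A/B (payoff 2)
  P1 vs Y: payoffs [3, 3] → best response A/B (payoff 3)
  P2 vs A: payoffs [0, 5] → best response Y (payoff 5)
  P2 vs B: payoffs [4, 5] → best response Y (payoff 5)
Mutual best responses: (A,Y), (B,Y) → Nash equilibria.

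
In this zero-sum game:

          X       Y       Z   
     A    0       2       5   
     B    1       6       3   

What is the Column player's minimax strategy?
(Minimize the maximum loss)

Column should play X, value = 1

Work:
Column player minimizes Row's maximum payoff:
Column X: max payoff to Row = 1
Column Y: max payoff to Row = 6
Column Z: max payoff to Row = 5
Minimum is 1, achieved by column X.
Minimax strategy: X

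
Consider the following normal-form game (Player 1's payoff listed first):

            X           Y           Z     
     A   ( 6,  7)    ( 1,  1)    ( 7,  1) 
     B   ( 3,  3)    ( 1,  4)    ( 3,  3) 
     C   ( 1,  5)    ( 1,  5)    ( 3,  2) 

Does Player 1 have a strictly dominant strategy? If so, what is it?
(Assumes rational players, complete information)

No strictly dominant strategy exists for Player 1

Work:
A strategy strictly dominates another if it gives a strictly higher payoff against every opponent action. Compare each pair of P1's strategies column-by-column:
  A vs B: [6 vs 3, 1 vs 1, 7 vs 3] → A does not strictly dominate B (column Y: 1 ≤ 1)
  A vs C: [6 vs 1, 1 vs 1, 7 vs 3] → A does not strictly dominate C (column Y: 1 ≤ 1)
  B vs A: [3 vs 6, 1 vs 1, 3 vs 7] → B does not strictly dominate A (column X: 3 ≤ 6)
  B vs C: [3 vs 1, 1 vs 1, 3 vs 3] → B does not strictly dominate C (column Y: 1 ≤ 1)
  C vs A: [1 vs 6, 1 vs 1, 3 vs 7] → C does not strictly dominate A (column X: 1 ≤ 6)
  C vs B: [1 vs 3, 1 vs 1, 3 vs 3] → C does not strictly dominate B (column X: 1 ≤ 3)
No single strategy strictly dominates all others → no strictly dominant strategy.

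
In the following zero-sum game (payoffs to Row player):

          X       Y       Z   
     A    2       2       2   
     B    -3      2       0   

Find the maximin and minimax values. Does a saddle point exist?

Maximin = 2, Minimax = 2, Saddle: True

Work:
Row minimums: [2, -3] → maximin = 2
Column maximums: [2, 2, 2] → minimax = 2
Saddle point exists! Game value = 2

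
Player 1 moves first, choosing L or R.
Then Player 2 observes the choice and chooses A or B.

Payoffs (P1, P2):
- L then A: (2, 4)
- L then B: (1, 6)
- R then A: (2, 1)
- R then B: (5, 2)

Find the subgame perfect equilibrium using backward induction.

P1 plays R, P2 plays B after L and B after R; Payoff (5, 2)

Work:
Backward induction:
After L: P2 chooses B → P1 gets 1
After R: P2 chooses B → P1 gets 5
P1 chooses R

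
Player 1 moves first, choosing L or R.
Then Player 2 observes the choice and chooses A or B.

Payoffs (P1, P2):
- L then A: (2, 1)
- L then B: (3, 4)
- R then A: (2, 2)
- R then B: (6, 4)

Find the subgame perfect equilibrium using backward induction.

P1 plays R, P2 plays B after L and B after R; Payoff (6, 4)

Work:
Backward induction:
After L: P2 chooses B → P1 gets 3
After R: P2 chooses B → P1 gets 6
P1 chooses R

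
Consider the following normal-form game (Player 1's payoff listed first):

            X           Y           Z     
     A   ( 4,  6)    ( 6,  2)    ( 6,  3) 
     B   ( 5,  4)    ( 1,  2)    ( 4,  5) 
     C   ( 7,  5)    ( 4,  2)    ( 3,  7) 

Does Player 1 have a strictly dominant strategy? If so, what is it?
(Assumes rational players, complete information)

No strictly dominant strategy exists for Player 1

Work:
A strategy strictly dominates another if it gives a strictly higher payoff against every opponent action. Compare each pair of P1's strategies column-by-column:
  A vs B: [4 vs 5, 6 vs 1, 6 vs 4] → A does not strictly dominate B (column X: 4 ≤ 5)
  A vs C: [4 vs 7, 6 vs 4, 6 vs 3] → A does not strictly dominate C (column X: 4 ≤ 7)
  B vs A: [5 vs 4, 1 vs 6, 4 vs 6] → B does not strictly dominate A (column Y: 1 ≤ 6)
  B vs C: [5 vs 7, 1 vs 4, 4 vs 3] → B does not strictly dominate C (column X: 5 ≤ 7)
  C vs A: [7 vs 4, 4 vs 6, 3 vs 6] → C does not strictly dominate A (column Y: 4 ≤ 6)
  C vs B: [7 vs 5, 4 vs 1, 3 vs 4] → C does not strictly dominate B (column Z: 3 ≤ 4)
No single strategy strictly dominates all others → no strictly dominant strategy.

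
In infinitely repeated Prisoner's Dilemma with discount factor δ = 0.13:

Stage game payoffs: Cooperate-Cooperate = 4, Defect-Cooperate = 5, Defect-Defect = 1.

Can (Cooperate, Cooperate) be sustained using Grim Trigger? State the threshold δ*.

δ* = 0.25; since δ = 0.13 < 0.25, cooperation cannot be sustained

Work:
For Grim Trigger:
Cooperate forever: 4/(1-δ)
Defect then punished: 5 + 1·δ/(1-δ)
Need: 4/(1-δ) ≥ 5 + 1·δ/(1-δ)
Solving: δ ≥ (T-R)/(T-P) = (5-4)/(5-1) = 0.25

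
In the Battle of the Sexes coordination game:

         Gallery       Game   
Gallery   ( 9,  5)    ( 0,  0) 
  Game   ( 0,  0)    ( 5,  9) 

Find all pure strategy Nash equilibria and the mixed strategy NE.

Pure NE: (Gallery, Gallery) and (Game, Game); Mixed NE: p = 0.6429, q = 0.3571

Work:
Check pure NE:
(Gallery, Gallery): (9, 5) - no unilateral deviation beneficial
(Game, Game): (5, 9) - no unilateral deviation beneficial
Mixed NE: P1 plays Gallery with p = 0.6429, P2 plays Gallery with q = 0.3571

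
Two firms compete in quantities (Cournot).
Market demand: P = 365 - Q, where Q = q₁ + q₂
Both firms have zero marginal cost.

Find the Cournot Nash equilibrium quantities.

q₁* = q₂* = 121.67; P* = 121.67

Work:
Profit: π_i = P·q_i = (a - q_i - q_j)·q_i
FOC: ∂π_i/∂q_i = a - 2q_i - q_j = 0
Reaction function: q_i = (365 - q_j)/2
Symmetry: q* = 365/3 = 121.67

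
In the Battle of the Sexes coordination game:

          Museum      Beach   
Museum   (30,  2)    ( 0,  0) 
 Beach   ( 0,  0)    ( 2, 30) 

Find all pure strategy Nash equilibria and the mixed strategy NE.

Pure NE: (Museum, Museum) and (Beach, Beach); Mixed NE: p = 0.9375, q = 0.0625

Work:
Check pure NE:
(Museum, Museum): (30, 2) - no unilateral deviation beneficial
(Beach, Beach): (2, 30) - no unilateral deviation beneficial
Mixed NE: P1 plays Museum with p = 0.9375, P2 plays Museum with q = 0.0625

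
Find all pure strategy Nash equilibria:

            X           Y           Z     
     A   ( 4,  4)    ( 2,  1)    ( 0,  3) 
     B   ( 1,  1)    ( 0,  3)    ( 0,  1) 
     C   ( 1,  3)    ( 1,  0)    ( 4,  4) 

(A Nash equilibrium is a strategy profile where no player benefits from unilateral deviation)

Nash equilibrium: (A, X), (C, Z)

Work:
Best responses:
  P1 vs X: payoffs [4, 1, 1] → best response A (payoff 4)
  P1 vs Y: payoffs [2, 0, 1] → best response A (payoff 2)
  P1 vs Z: payoffs [0, 0, 4] → best response C (payoff 4)
  P2 vs A: payoffs [4, 1, 3] → best response X (payoff 4)
  P2 vs B: payoffs [1, 3, 1] → best response Y (payoff 3)
  P2 vs C: payoffs [3, 0, 4] → best response Z (payoff 4)
Mutual best responses: (A,X), (C,Z) → Nash equilibria.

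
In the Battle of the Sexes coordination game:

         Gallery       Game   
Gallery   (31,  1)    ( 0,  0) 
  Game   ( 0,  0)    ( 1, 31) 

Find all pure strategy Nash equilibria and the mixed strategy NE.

Pure NE: (Gallery, Gallery) and (Game, Game); Mixed NE: p = 0.9688, q = 0.0312

Work:
Check pure NE:
(Gallery, Gallery): (31, 1) - no unilateral deviation beneficial
(Game, Game): (1, 31) - no unilateral deviation beneficial
Mixed NE: P1 plays Gallery with p = 0.9688, P2 plays Gallery with q = 0.0312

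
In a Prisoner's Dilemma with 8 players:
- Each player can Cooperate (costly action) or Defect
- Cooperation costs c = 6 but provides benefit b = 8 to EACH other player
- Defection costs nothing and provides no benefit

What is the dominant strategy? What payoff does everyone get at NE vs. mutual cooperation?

Dominant: Defect; NE payoff = 0; Coop payoff = 50

Work:
Defect dominates (saves cost c = 6, benefit to others is external)
NE: All defect → everyone gets 0
If all cooperate: each receives (7)×8 - 6 = 50
Social dilemma: 50 > 0 but NE gives 0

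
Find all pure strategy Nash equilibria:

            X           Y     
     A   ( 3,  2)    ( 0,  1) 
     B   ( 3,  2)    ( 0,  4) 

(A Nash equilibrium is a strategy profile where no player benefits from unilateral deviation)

Nash equilibrium: (A, X), (B, Y)

Work:
Best responses:
  P1 vs X: payoffs [3, 3] → best response A/B (payoff 3)
  P1 vs Y: payoffs [0, 0] → best response A/B (payoff 0)
  P2 vs A: payoffs [2, 1] → best response X (payoff 2)
  P2 vs B: payoffs [2, 4] → best response Y (payoff 4)
Mutual best responses: (A,X), (B,Y) → Nash equilibria.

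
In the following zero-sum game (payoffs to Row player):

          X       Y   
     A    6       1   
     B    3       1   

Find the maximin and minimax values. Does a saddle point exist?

Maximin = 1, Minimax = 1, Saddle: True

Work:
Row minimums: [1, 1] → maximin = 1
Column maximums: [6, 1] → minimax = 1
Saddle point exists! Game value = 1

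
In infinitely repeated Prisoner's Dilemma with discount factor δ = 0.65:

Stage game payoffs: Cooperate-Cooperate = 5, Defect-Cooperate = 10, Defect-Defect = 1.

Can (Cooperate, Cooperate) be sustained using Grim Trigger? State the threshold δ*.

δ* = 0.5556; since δ = 0.65 ≥ 0.5556, cooperation can be sustained

Work:
For Grim Trigger:
Cooperate forever: 5/(1-δ)
Defect then punished: 10 + 1·δ/(1-δ)
Need: 5/(1-δ) ≥ 10 + 1·δ/(1-δ)
Solving: δ ≥ (T-R)/(T-P) = (10-5)/(10-1) = 0.5556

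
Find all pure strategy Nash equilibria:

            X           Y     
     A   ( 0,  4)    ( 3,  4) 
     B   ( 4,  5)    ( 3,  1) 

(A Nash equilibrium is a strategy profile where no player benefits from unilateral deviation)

Nash equilibrium: (A, Y), (B, X)

Work:
Best responses:
  P1 vs X: payoffs [0, 4] → best response B (payoff 4)
  P1 vs Y: payoffs [3, 3] → best response A/B (payoff 3)
  P2 vs A: payoffs [4, 4] → best response X/Y (payoff 4)
  P2 vs B: payoffs [5, 1] → best response X (payoff 5)
Mutual best responses: (A,Y), (B,X) → Nash equilibria.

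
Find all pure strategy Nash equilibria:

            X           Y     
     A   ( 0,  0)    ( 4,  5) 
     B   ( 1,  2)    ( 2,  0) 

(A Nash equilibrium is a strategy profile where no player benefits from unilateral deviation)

Nash equilibrium: (A, Y), (B, X)

Work:
Best responses:
  P1 vs X: payoffs [0, 1] → best response B (payoff 1)
  P1 vs Y: payoffs [4, 2] → best response A (payoff 4)
  P2 vs A: payoffs [0, 5] → best response Y (payoff 5)
  P2 vs B: payoffs [2, 0] → best response X (payoff 2)
Mutual best responses: (A,Y), (B,X) → Nash equilibria.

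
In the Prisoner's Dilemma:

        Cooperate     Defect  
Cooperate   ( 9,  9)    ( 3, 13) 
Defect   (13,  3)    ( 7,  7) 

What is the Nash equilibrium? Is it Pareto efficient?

(Defect, Defect) is NE; not Pareto efficient

Work:
Defect dominates Cooperate for both players:
If P2 cooperates: Defect (13) > Cooperate (9)
If P2 defects: Defect (7) > Cooperate (3)
NE: (Defect, Defect) with payoff (7, 7)
But (Cooperate, Cooperate) = (9, 9) Pareto dominates (7, 7)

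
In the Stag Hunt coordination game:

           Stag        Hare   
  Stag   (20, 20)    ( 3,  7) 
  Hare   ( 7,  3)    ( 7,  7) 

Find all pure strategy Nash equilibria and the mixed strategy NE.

Pure NE: (Stag, Stag) and (Hare, Hare); Mixed NE: p = 0.2353, q = 0.2353

Work:
Check pure NE:
(Stag, Stag): (20, 20) - no unilateral deviation beneficial
(Hare, Hare): (7, 7) - no unilateral deviation beneficial
Mixed NE: P1 plays Stag with p = 0.2353, P2 plays Stag with q = 0.2353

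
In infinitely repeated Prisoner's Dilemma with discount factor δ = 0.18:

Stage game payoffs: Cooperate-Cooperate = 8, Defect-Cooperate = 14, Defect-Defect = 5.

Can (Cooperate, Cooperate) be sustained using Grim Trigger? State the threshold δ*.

δ* = 0.6667; since δ = 0.18 < 0.6667, cooperation cannot be sustained

Work:
For Grim Trigger:
Cooperate forever: 8/(1-δ)
Defect then punished: 14 + 5·δ/(1-δ)
Need: 8/(1-δ) ≥ 14 + 5·δ/(1-δ)
Solving: δ ≥ (T-R)/(T-P) = (14-8)/(14-5) = 0.6667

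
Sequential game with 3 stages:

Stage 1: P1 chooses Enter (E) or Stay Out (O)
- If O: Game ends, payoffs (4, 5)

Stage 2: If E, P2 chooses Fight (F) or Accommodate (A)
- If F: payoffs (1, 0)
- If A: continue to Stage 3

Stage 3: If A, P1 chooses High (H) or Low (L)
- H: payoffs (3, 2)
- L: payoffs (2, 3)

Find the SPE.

SPE: (O, A, H); Outcome (4, 5)

Work:
Stage 3: P1 chooses H (3 vs 2)
Stage 2: P2: F->0, A->2 (anticipating H). Choose A
Stage 1: P1: O->4, E->3 (anticipating A, H). Choose O
SPE path: O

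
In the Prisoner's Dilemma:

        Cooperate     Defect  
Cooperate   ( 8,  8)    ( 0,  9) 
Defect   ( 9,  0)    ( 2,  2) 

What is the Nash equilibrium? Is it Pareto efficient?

(Defect, Defect) is NE; not Pareto efficient

Work:
Defect dominates Cooperate for both players:
If P2 cooperates: Defect (9) > Cooperate (8)
If P2 defects: Defect (2) > Cooperate (0)
NE: (Defect, Defect) with payoff (2, 2)
But (Cooperate, Cooperate) = (8, 8) Pareto dominates (2, 2)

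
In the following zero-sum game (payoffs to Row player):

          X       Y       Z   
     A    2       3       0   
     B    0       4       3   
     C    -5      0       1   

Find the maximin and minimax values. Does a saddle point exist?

Maximin = 0, Minimax = 2, Saddle: False

Work:
Row minimums: [0, 0, -5] → maximin = 0
Column maximums: [2, 4, 3] → minimax = 2
No saddle point (maximin ≠ minimax). Mixed strategy needed.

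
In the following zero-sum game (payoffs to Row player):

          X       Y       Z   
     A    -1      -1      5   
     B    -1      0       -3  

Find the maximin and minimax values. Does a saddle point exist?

Maximin = -1, Minimax = -1, Saddle: True

Work:
Row minimums: [-1, -3] → maximin = -1
Column maximums: [-1, 0, 5] → minimax = -1
Saddle point exists! Game value = -1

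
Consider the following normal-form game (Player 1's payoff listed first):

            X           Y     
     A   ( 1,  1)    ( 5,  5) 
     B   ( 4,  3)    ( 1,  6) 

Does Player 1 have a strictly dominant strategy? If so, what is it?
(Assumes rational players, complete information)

No strictly dominant strategy exists for Player 1

Work:
A strategy strictly dominates another if it gives a strictly higher payoff against every opponent action. Compare each pair of P1's strategies column-by-column:
  A vs B: [1 vs 4, 5 vs 1] → A does not strictly dominate B (column X: 1 ≤ 4)
  B vs A: [4 vs 1, 1 vs 5] → B does not strictly dominate A (column Y: 1 ≤ 5)
No single strategy strictly dominates all others → no strictly dominant strategy.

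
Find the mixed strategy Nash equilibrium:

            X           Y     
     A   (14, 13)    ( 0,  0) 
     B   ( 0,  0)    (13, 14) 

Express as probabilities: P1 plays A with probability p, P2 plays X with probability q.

p = 0.5185, q = 0.4815

Work:
Find probabilities that make opponent indifferent:
P2 chooses q to make P1 indifferent between A and B
P1 chooses p to make P2 indifferent between X and Y
Mixed NE: P1 plays (A: 0.5185, B: 0.4815), P2 plays (X: 0.4815, Y: 0.5185)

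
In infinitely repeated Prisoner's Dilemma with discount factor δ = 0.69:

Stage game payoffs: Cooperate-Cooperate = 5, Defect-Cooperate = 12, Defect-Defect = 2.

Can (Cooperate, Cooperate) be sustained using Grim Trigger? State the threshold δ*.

δ* = 0.7; since δ = 0.69 < 0.7, cooperation cannot be sustained

Work:
For Grim Trigger:
Cooperate forever: 5/(1-δ)
Defect then punished: 12 + 2·δ/(1-δ)
Need: 5/(1-δ) ≥ 12 + 2·δ/(1-δ)
Solving: δ ≥ (T-R)/(T-P) = (12-5)/(12-2) = 0.7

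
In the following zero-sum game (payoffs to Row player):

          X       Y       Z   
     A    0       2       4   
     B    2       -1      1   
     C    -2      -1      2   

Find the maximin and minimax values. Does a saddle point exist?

Maximin = 0, Minimax = 2, Saddle: False

Work:
Row minimums: [0, -1, -2] → maximin = 0
Column maximums: [2, 2, 4] → minimax = 2
No saddle point (maximin ≠ minimax). Mixed strategy needed.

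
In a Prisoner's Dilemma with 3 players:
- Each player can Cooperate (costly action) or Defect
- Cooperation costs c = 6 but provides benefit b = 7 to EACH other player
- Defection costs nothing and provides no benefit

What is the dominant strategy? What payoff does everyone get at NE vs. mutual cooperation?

Dominant: Defect; NE payoff = 0; Coop payoff = 8

Work:
Defect dominates (saves cost c = 6, benefit to others is external)
NE: All defect → everyone gets 0
If all cooperate: each receives (2)×7 - 6 = 8
Social dilemma: 8 > 0 but NE gives 0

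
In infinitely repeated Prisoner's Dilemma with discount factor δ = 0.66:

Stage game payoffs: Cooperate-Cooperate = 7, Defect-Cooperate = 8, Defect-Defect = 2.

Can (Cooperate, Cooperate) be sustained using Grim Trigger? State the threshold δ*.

δ* = 0.1667; since δ = 0.66 ≥ 0.1667, cooperation can be sustained

Work:
For Grim Trigger:
Cooperate forever: 7/(1-δ)
Defect then punished: 8 + 2·δ/(1-δ)
Need: 7/(1-δ) ≥ 8 + 2·δ/(1-δ)
Solving: δ ≥ (T-R)/(T-P) = (8-7)/(8-2) = 0.1667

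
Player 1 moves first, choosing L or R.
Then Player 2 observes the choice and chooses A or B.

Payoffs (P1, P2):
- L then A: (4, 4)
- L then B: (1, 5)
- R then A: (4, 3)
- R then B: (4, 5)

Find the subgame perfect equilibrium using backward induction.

P1 plays R, P2 plays B after L and B after R; Payoff (4, 5)

Work:
Backward induction:
After L: P2 chooses B → P1 gets 1
After R: P2 chooses B → P1 gets 4
P1 chooses R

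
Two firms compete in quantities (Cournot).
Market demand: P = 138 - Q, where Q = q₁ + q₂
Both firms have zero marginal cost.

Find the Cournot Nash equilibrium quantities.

q₁* = q₂* = 46.0; P* = 46.0

Work:
Profit: π_i = P·q_i = (a - q_i - q_j)·q_i
FOC: ∂π_i/∂q_i = a - 2q_i - q_j = 0
Reaction function: q_i = (138 - q_j)/2
Symmetry: q* = 138/3 = 46.0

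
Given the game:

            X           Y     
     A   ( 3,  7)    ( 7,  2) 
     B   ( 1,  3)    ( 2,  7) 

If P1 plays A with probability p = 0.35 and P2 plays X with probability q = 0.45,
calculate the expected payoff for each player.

E[P1] = 2.8275, E[P2] = 4.8675

Work:
E[P1] = p·q·π₁(A,X) + p·(1-q)·π₁(A,Y) + (1-p)·q·π₁(B,X) + (1-p)·(1-q)·π₁(B,Y)
= 0.35·0.45·3 + 0.35·0.55·7 + 0.65·0.45·1 + 0.65·0.55·2
= 2.8275

E[P2] = 4.8675 (similar calculation)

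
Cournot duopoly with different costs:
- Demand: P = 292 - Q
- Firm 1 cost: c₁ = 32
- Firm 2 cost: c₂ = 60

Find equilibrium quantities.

q₁* = 96.0, q₂* = 68.0

Work:
Reaction: q₁ = (292 - 32 - q₂)/2
Reaction: q₂ = (292 - 60 - q₁)/2
Solve simultaneously:
q₁* = (292 - 2×32 + 60)/3 = 96.0
q₂* = (292 - 2×60 + 32)/3 = 68.0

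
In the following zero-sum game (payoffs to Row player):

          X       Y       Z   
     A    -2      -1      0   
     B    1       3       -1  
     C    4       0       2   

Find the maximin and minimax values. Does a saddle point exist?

Maximin = 0, Minimax = 2, Saddle: False

Work:
Row minimums: [-2, -1, 0] → maximin = 0
Column maximums: [4, 3, 2] → minimax = 2
No saddle point (maximin ≠ minimax). Mixed strategy needed.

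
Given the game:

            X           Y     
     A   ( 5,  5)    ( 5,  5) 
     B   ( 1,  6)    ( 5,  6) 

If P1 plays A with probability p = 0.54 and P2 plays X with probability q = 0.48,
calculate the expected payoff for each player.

E[P1] = 4.1168, E[P2] = 5.46

Work:
E[P1] = p·q·π₁(A,X) + p·(1-q)·π₁(A,Y) + (1-p)·q·π₁(B,X) + (1-p)·(1-q)·π₁(B,Y)
= 0.54·0.48·5 + 0.54·0.52·5 + 0.46·0.48·1 + 0.46·0.52·5
= 4.1168

E[P2] = 5.46 (similar calculation)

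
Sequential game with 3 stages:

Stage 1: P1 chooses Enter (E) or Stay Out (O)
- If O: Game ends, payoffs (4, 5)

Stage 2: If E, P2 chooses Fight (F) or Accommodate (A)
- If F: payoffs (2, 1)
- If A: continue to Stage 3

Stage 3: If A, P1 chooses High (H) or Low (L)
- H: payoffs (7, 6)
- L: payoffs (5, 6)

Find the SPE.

SPE: (E, A, H); Outcome (7, 6)

Work:
Stage 3: P1 chooses H (7 vs 5)
Stage 2: P2: F->1, A->6 (anticipating H). Choose A
Stage 1: P1: O->4, E->7 (anticipating A, H). Choose E
SPE path: E -> A -> H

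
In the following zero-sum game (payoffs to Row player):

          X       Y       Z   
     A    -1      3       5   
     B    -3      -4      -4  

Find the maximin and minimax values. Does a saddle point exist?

Maximin = -1, Minimax = -1, Saddle: True

Work:
Row minimums: [-1, -4] → maximin = -1
Column maximums: [-1, 3, 5] → minimax = -1
Saddle point exists! Game value = -1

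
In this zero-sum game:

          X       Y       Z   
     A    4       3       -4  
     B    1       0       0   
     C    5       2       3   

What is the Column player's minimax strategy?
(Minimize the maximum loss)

Column should play Y or Z (all achieve the minimum), value = 3

Work:
Column player minimizes Row's maximum payoff:
Column X: max payoff to Row = 5
Column Y: max payoff to Row = 3
Column Z: max payoff to Row = 3
Minimum is 3, achieved by columns Y, Z (tied).
Each of Y or Z is a minimax strategy.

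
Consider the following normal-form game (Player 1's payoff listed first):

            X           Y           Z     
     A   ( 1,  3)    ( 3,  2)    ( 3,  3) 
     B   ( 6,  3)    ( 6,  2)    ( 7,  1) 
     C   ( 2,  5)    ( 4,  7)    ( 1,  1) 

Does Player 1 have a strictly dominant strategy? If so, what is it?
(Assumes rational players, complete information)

Yes, Player 1's strictly dominant strategy is B

Work:
A strategy strictly dominates another if it gives a strictly higher payoff against every opponent action. Compare each pair of P1's strategies column-by-column:
  A vs B: [1 vs 6, 3 vs 6, 3 vs 7] → A does not strictly dominate B (column X: 1 ≤ 6)
  A vs C: [1 vs 2, 3 vs 4, 3 vs 1] → A does not strictly dominate C (column X: 1 ≤ 2)
  B vs A: [6 vs 1, 6 vs 3, 7 vs 3] → B strictly dominates A
  B vs C: [6 vs 2, 6 vs 4, 7 vs 1] → B strictly dominates C
  C vs A: [2 vs 1, 4 vs 3, 1 vs 3] → C does not strictly dominate A (column Z: 1 ≤ 3)
  C vs B: [2 vs 6, 4 vs 6, 1 vs 7] → C does not strictly dominate B (column X: 2 ≤ 6)
B strictly dominates every other strategy → strictly dominant.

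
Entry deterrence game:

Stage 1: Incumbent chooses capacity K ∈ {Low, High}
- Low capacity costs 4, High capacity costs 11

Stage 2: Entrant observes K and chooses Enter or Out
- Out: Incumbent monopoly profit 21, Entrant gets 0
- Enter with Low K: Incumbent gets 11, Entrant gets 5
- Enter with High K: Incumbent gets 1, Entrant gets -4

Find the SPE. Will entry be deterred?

SPE: (High, Enter|Low, Out|High); Entry deterred. Incumbent net profit = 10

Work:
After Low K: Entrant enters (5 > 0)
After High K: Entrant stays out (-4 < 0)
Incumbent: Low → 11−4=7, High → 21−11=10
Incumbent chooses High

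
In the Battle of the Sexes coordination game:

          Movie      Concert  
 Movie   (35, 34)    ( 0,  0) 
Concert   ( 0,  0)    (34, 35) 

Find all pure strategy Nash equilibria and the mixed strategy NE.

Pure NE: (Movie, Movie) and (Concert, Concert); Mixed NE: p = 0.5072, q = 0.4928

Work:
Check pure NE:
(Movie, Movie): (35, 34) - no unilateral deviation beneficial
(Concert, Concert): (34, 35) - no unilateral deviation beneficial
Mixed NE: P1 plays Movie with p = 0.5072, P2 plays Movie with q = 0.4928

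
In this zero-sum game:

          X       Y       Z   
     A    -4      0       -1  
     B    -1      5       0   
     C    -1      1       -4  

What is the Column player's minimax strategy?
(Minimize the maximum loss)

Column should play X, value = -1

Work:
Column player minimizes Row's maximum payoff:
Column X: max payoff to Row = -1
Column Y: max payoff to Row = 5
Column Z: max payoff to Row = 0
Minimum is -1, achieved by column X.
Minimax strategy: X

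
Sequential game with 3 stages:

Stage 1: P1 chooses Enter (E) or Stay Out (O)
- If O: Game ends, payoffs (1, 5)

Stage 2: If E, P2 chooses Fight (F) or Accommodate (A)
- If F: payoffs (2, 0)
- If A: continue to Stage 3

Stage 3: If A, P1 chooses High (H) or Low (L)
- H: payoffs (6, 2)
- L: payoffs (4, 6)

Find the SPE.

SPE: (E, A, H); Outcome (6, 2)

Work:
Stage 3: P1 chooses H (6 vs 4)
Stage 2: P2: F->0, A->2 (anticipating H). Choose A
Stage 1: P1: O->1, E->6 (anticipating A, H). Choose E
SPE path: E -> A -> H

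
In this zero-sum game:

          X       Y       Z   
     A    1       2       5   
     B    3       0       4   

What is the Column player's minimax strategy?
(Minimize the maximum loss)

Column should play Y, value = 2

Work:
Column player minimizes Row's maximum payoff:
Column X: max payoff to Row = 3
Column Y: max payoff to Row = 2
Column Z: max payoff to Row = 5
Minimum is 2, achieved by column Y.
Minimax strategy: Y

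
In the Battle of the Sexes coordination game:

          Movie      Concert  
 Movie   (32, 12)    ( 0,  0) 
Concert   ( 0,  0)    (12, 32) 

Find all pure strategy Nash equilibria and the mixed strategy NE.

Pure NE: (Movie, Movie) and (Concert, Concert); Mixed NE: p = 0.7273, q = 0.2727

Work:
Check pure NE:
(Movie, Movie): (32, 12) - no unilateral deviation beneficial
(Concert, Concert): (12, 32) - no unilateral deviation beneficial
Mixed NE: P1 plays Movie with p = 0.7273, P2 plays Movie with q = 0.2727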